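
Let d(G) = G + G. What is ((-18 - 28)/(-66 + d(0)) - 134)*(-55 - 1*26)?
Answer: 118773/11 ≈ 10798.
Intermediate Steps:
d(G) = 2*G
((-18 - 28)/(-66 + d(0)) - 134)*(-55 - 1*26) = ((-18 - 28)/(-66 + 2*0) - 134)*(-55 - 1*26) = (-46/(-66 + 0) - 134)*(-55 - 26) = (-46/(-66) - 134)*(-81) = (-46*(-1/66) - 134)*(-81) = (23/33 - 134)*(-81) = -4399/33*(-81) = 118773/11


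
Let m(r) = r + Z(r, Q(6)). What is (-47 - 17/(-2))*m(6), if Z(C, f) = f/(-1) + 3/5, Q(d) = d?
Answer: -231/10 ≈ -23.100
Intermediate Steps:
Z(C, f) = ⅗ - f (Z(C, f) = f*(-1) + 3*(⅕) = -f + ⅗ = ⅗ - f)
m(r) = -27/5 + r (m(r) = r + (⅗ - 1*6) = r + (⅗ - 6) = r - 27/5 = -27/5 + r)
(-47 - 17/(-2))*m(6) = (-47 - 17/(-2))*(-27/5 + 6) = (-47 - 17*(-½))*(⅗) = (-47 + 17/2)*(⅗) = -77/2*⅗ = -231/10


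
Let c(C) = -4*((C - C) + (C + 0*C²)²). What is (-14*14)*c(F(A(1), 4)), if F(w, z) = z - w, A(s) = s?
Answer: 7056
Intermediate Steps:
c(C) = -4*C² (c(C) = -4*(0 + (C + 0)²) = -4*(0 + C²) = -4*C²)
(-14*14)*c(F(A(1), 4)) = (-14*14)*(-4*(4 - 1*1)²) = -(-784)*(4 - 1)² = -(-784)*3² = -(-784)*9 = -196*(-36) = 7056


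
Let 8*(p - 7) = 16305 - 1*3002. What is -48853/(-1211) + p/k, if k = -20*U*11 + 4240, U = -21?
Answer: 496982627/12262240 ≈ 40.530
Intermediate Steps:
k = 8860 (k = -20*(-21)*11 + 4240 = 420*11 + 4240 = 4620 + 4240 = 8860)
p = 13359/8 (p = 7 + (16305 - 1*3002)/8 = 7 + (16305 - 3002)/8 = 7 + (1/8)*13303 = 7 + 13303/8 = 13359/8 ≈ 1669.9)
-48853/(-1211) + p/k = -48853/(-1211) + (13359/8)/8860 = -48853*(-1/1211) + (13359/8)*(1/8860) = 6979/173 + 13359/70880 = 496982627/12262240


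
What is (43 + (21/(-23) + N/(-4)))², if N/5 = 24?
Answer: 77284/529 ≈ 146.09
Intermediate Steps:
N = 120 (N = 5*24 = 120)
(43 + (21/(-23) + N/(-4)))² = (43 + (21/(-23) + 120/(-4)))² = (43 + (21*(-1/23) + 120*(-¼)))² = (43 + (-21/23 - 30))² = (43 - 711/23)² = (278/23)² = 77284/529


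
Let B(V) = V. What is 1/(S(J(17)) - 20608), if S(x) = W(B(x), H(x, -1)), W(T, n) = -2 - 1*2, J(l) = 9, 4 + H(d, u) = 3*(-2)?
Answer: -1/20612 ≈ -4.8515e-5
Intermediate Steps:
H(d, u) = -10 (H(d, u) = -4 + 3*(-2) = -4 - 6 = -10)
W(T, n) = -4 (W(T, n) = -2 - 2 = -4)
S(x) = -4
1/(S(J(17)) - 20608) = 1/(-4 - 20608) = 1/(-20612) = -1/20612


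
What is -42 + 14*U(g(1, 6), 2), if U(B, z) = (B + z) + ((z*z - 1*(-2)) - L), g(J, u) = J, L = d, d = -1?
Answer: 98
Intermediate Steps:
L = -1
U(B, z) = 3 + B + z + z² (U(B, z) = (B + z) + ((z*z - 1*(-2)) - 1*(-1)) = (B + z) + ((z² + 2) + 1) = (B + z) + ((2 + z²) + 1) = (B + z) + (3 + z²) = 3 + B + z + z²)
-42 + 14*U(g(1, 6), 2) = -42 + 14*(3 + 1 + 2 + 2²) = -42 + 14*(3 + 1 + 2 + 4) = -42 + 14*10 = -42 + 140 = 98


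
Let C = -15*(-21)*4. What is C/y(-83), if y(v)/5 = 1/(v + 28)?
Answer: -13860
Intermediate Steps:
y(v) = 5/(28 + v) (y(v) = 5/(v + 28) = 5/(28 + v))
C = 1260 (C = 315*4 = 1260)
C/y(-83) = 1260/((5/(28 - 83))) = 1260/((5/(-55))) = 1260/((5*(-1/55))) = 1260/(-1/11) = 1260*(-11) = -13860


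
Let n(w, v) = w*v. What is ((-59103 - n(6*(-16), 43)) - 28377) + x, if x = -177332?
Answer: -260684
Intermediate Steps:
n(w, v) = v*w
((-59103 - n(6*(-16), 43)) - 28377) + x = ((-59103 - 43*6*(-16)) - 28377) - 177332 = ((-59103 - 43*(-96)) - 28377) - 177332 = ((-59103 - 1*(-4128)) - 28377) - 177332 = ((-59103 + 4128) - 28377) - 177332 = (-54975 - 28377) - 177332 = -83352 - 177332 = -260684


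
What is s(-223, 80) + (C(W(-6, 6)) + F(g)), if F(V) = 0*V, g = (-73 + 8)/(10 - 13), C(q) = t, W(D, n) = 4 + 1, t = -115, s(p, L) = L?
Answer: -35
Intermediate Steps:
W(D, n) = 5
C(q) = -115
g = 65/3 (g = -65/(-3) = -65*(-1/3) = 65/3 ≈ 21.667)
F(V) = 0
s(-223, 80) + (C(W(-6, 6)) + F(g)) = 80 + (-115 + 0) = 80 - 115 = -35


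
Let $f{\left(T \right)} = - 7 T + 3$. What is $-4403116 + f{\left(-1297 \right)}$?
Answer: $-4394034$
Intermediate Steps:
$f{\left(T \right)} = 3 - 7 T$
$-4403116 + f{\left(-1297 \right)} = -4403116 + \left(3 - -9079\right) = -4403116 + \left(3 + 9079\right) = -4403116 + 9082 = -4394034$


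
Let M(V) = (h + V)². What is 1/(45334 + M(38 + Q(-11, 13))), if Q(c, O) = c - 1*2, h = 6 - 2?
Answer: 1/46175 ≈ 2.1657e-5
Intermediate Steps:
h = 4
Q(c, O) = -2 + c (Q(c, O) = c - 2 = -2 + c)
M(V) = (4 + V)²
1/(45334 + M(38 + Q(-11, 13))) = 1/(45334 + (4 + (38 + (-2 - 11)))²) = 1/(45334 + (4 + (38 - 13))²) = 1/(45334 + (4 + 25)²) = 1/(45334 + 29²) = 1/(45334 + 841) = 1/46175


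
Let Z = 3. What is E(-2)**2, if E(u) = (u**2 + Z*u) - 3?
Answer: 25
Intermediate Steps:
E(u) = -3 + u**2 + 3*u (E(u) = (u**2 + 3*u) - 3 = -3 + u**2 + 3*u)
E(-2)**2 = (-3 + (-2)**2 + 3*(-2))**2 = (-3 + 4 - 6)**2 = (-5)**2 = 25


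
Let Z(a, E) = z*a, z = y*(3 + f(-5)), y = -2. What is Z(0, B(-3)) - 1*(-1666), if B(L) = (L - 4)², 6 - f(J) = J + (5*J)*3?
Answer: 1666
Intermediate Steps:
f(J) = 6 - 16*J (f(J) = 6 - (J + (5*J)*3) = 6 - (J + 15*J) = 6 - 16*J)
z = -178 (z = -2*(3 + (6 - 16*(-5))) = -2*(3 + (6 + 80)) = -2*(3 + 86) = -2*89 = -178)
B(L) = (-4 + L)²
Z(a, E) = -178*a
Z(0, B(-3)) - 1*(-1666) = -178*0 - 1*(-1666) = 0 + 1666 = 1666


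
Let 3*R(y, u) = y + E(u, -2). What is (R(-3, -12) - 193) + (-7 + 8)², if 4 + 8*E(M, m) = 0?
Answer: -1159/6 ≈ -193.17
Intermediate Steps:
E(M, m) = -½ (E(M, m) = -½ + (⅛)*0 = -½ + 0 = -½)
R(y, u) = -⅙ + y/3 (R(y, u) = (y - ½)/3 = (-½ + y)/3 = -⅙ + y/3)
(R(-3, -12) - 193) + (-7 + 8)² = ((-⅙ + (⅓)*(-3)) - 193) + (-7 + 8)² = ((-⅙ - 1) - 193) + 1² = (-7/6 - 193) + 1 = -1165/6 + 1 = -1159/6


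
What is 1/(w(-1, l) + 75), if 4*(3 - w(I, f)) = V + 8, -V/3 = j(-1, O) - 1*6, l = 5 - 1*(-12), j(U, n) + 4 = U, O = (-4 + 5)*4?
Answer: 4/271 ≈ 0.014760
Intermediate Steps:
O = 4 (O = 1*4 = 4)
j(U, n) = -4 + U
l = 17 (l = 5 + 12 = 17)
V = 33 (V = -3*((-4 - 1) - 1*6) = -3*(-5 - 6) = -3*(-11) = 33)
w(I, f) = -29/4 (w(I, f) = 3 - (33 + 8)/4 = 3 - ¼*41 = 3 - 41/4 = -29/4)
1/(w(-1, l) + 75) = 1/(-29/4 + 75) = 1/(271/4) = 4/271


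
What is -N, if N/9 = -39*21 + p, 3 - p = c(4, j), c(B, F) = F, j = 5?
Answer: 7389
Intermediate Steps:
p = -2 (p = 3 - 1*5 = 3 - 5 = -2)
N = -7389 (N = 9*(-39*21 - 2) = 9*(-819 - 2) = 9*(-821) = -7389)
-N = -1*(-7389) = 7389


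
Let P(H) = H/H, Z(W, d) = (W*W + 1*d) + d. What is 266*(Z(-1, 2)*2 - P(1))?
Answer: 2394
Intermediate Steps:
Z(W, d) = W**2 + 2*d (Z(W, d) = (W**2 + d) + d = (d + W**2) + d = W**2 + 2*d)
P(H) = 1
266*(Z(-1, 2)*2 - P(1)) = 266*(((-1)**2 + 2*2)*2 - 1*1) = 266*((1 + 4)*2 - 1) = 266*(5*2 - 1) = 266*(10 - 1) = 266*9 = 2394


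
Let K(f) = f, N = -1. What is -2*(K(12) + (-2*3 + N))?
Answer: -10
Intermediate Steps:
-2*(K(12) + (-2*3 + N)) = -2*(12 + (-2*3 - 1)) = -2*(12 + (-6 - 1)) = -2*(12 - 7) = -2*5 = -10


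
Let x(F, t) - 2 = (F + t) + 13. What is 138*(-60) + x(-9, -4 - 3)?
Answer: -8281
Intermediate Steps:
x(F, t) = 15 + F + t (x(F, t) = 2 + ((F + t) + 13) = 2 + (13 + F + t) = 15 + F + t)
138*(-60) + x(-9, -4 - 3) = 138*(-60) + (15 - 9 + (-4 - 3)) = -8280 + (15 - 9 - 7) = -8280 - 1 = -8281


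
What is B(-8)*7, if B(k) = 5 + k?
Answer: -21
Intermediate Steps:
B(-8)*7 = (5 - 8)*7 = -3*7 = -21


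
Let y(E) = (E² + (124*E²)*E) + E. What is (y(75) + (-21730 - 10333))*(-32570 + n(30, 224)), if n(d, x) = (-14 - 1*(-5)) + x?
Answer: -1691717962635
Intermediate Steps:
n(d, x) = -9 + x (n(d, x) = (-14 + 5) + x = -9 + x)
y(E) = E + E² + 124*E³ (y(E) = (E² + 124*E³) + E = E + E² + 124*E³)
(y(75) + (-21730 - 10333))*(-32570 + n(30, 224)) = (75*(1 + 75 + 124*75²) + (-21730 - 10333))*(-32570 + (-9 + 224)) = (75*(1 + 75 + 124*5625) - 32063)*(-32570 + 215) = (75*(1 + 75 + 697500) - 32063)*(-32355) = (75*697576 - 32063)*(-32355) = (52318200 - 32063)*(-32355) = 52286137*(-32355) = -1691717962635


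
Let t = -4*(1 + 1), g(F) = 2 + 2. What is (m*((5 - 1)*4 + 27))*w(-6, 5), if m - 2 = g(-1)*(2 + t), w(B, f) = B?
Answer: 5676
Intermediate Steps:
g(F) = 4
t = -8 (t = -4*2 = -8)
m = -22 (m = 2 + 4*(2 - 8) = 2 + 4*(-6) = 2 - 24 = -22)
(m*((5 - 1)*4 + 27))*w(-6, 5) = -22*((5 - 1)*4 + 27)*(-6) = -22*(4*4 + 27)*(-6) = -22*(16 + 27)*(-6) = -22*43*(-6) = -946*(-6) = 5676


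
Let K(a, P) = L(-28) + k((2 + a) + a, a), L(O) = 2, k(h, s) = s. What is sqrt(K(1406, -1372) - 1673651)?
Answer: I*sqrt(1672243) ≈ 1293.2*I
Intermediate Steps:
K(a, P) = 2 + a
sqrt(K(1406, -1372) - 1673651) = sqrt((2 + 1406) - 1673651) = sqrt(1408 - 1673651) = sqrt(-1672243) = I*sqrt(1672243)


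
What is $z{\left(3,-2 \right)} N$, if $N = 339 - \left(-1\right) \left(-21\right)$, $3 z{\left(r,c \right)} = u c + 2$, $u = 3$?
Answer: $-424$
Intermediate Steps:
$z{\left(r,c \right)} = \frac{2}{3} + c$ ($z{\left(r,c \right)} = \frac{3 c + 2}{3} = \frac{2 + 3 c}{3} = \frac{2}{3} + c$)
$N = 318$ ($N = 339 - 21 = 318$)
$z{\left(3,-2 \right)} N = \left(\frac{2}{3} - 2\right) 318 = \left(- \frac{4}{3}\right) 318 = -424$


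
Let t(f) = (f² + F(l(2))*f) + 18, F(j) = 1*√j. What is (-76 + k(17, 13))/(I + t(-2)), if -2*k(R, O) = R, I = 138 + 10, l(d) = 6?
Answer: -14365/28876 - 169*√6/28876 ≈ -0.51181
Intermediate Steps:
F(j) = √j
I = 148
t(f) = 18 + f² + f*√6 (t(f) = (f² + √6*f) + 18 = (f² + f*√6) + 18 = 18 + f² + f*√6)
k(R, O) = -R/2
(-76 + k(17, 13))/(I + t(-2)) = (-76 - ½*17)/(148 + (18 + (-2)² - 2*√6)) = (-76 - 17/2)/(148 + (18 + 4 - 2*√6)) = -169/(2*(148 + (22 - 2*√6))) = -169/(2*(170 - 2*√6))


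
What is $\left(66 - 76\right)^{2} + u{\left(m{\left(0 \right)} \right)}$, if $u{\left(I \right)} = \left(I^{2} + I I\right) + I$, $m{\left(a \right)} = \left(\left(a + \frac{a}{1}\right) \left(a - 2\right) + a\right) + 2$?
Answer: $110$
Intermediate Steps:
$m{\left(a \right)} = 2 + a + 2 a \left(-2 + a\right)$ ($m{\left(a \right)} = \left(\left(a + a 1\right) \left(-2 + a\right) + a\right) + 2 = \left(\left(a + a\right) \left(-2 + a\right) + a\right) + 2 = \left(2 a \left(-2 + a\right) + a\right) + 2 = \left(a + 2 a \left(-2 + a\right)\right) + 2 = 2 + a + 2 a \left(-2 + a\right)$)
$u{\left(I \right)} = I + 2 I^{2}$ ($u{\left(I \right)} = \left(I^{2} + I^{2}\right) + I = 2 I^{2} + I = I + 2 I^{2}$)
$\left(66 - 76\right)^{2} + u{\left(m{\left(0 \right)} \right)} = \left(66 - 76\right)^{2} + \left(2 - 0 + 2 \cdot 0^{2}\right) \left(1 + 2 \left(2 - 0 + 2 \cdot 0^{2}\right)\right) = \left(-10\right)^{2} + \left(2 + 0 + 2 \cdot 0\right) \left(1 + 2 \left(2 + 0 + 2 \cdot 0\right)\right) = 100 + \left(2 + 0 + 0\right) \left(1 + 2 \left(2 + 0 + 0\right)\right) = 100 + 2 \left(1 + 2 \cdot 2\right) = 100 + 2 \left(1 + 4\right) = 100 + 2 \cdot 5 = 100 + 10 = 110$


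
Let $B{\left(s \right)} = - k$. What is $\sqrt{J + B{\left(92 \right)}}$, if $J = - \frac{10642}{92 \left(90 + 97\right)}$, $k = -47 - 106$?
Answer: $\frac{\sqrt{39015130}}{506} \approx 12.344$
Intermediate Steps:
$k = -153$ ($k = -47 - 106 = -153$)
$B{\left(s \right)} = 153$ ($B{\left(s \right)} = \left(-1\right) \left(-153\right) = 153$)
$J = - \frac{313}{506}$ ($J = - \frac{10642}{92 \cdot 187} = - \frac{10642}{17204} = \left(-10642\right) \frac{1}{17204} = - \frac{313}{506} \approx -0.61858$)
$\sqrt{J + B{\left(92 \right)}} = \sqrt{- \frac{313}{506} + 153} = \sqrt{\frac{77105}{506}} = \frac{\sqrt{39015130}}{506}$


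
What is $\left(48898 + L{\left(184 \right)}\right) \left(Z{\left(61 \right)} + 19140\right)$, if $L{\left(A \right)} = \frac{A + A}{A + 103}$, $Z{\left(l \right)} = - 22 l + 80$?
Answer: $\frac{35843076076}{41} \approx 8.7422 \cdot 10^{8}$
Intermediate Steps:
$Z{\left(l \right)} = 80 - 22 l$
$L{\left(A \right)} = \frac{2 A}{103 + A}$
$\left(48898 + L{\left(184 \right)}\right) \left(Z{\left(61 \right)} + 19140\right) = \left(48898 + 2 \cdot 184 \frac{1}{103 + 184}\right) \left(\left(80 - 1342\right) + 19140\right) = \left(48898 + 2 \cdot 184 \cdot \frac{1}{287}\right) \left(\left(80 - 1342\right) + 19140\right) = \left(48898 + 2 \cdot 184 \cdot \frac{1}{287}\right) \left(-1262 + 19140\right) = \left(48898 + \frac{368}{287}\right) 17878 = \frac{14034094}{287} \cdot 17878 = \frac{35843076076}{41}$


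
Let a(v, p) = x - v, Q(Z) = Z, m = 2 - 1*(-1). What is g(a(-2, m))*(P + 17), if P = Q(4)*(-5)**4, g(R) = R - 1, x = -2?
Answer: -2517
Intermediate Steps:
m = 3 (m = 2 + 1 = 3)
a(v, p) = -2 - v
g(R) = -1 + R
P = 2500 (P = 4*(-5)**4 = 4*625 = 2500)
g(a(-2, m))*(P + 17) = (-1 + (-2 - 1*(-2)))*(2500 + 17) = (-1 + (-2 + 2))*2517 = (-1 + 0)*2517 = -1*2517 = -2517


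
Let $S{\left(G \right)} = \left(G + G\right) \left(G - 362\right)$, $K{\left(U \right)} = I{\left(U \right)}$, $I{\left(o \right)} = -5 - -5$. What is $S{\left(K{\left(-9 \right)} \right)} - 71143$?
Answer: $-71143$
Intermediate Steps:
$I{\left(o \right)} = 0$ ($I{\left(o \right)} = -5 + 5 = 0$)
$K{\left(U \right)} = 0$
$S{\left(G \right)} = 2 G \left(-362 + G\right)$
$S{\left(K{\left(-9 \right)} \right)} - 71143 = 2 \cdot 0 \left(-362 + 0\right) - 71143 = 2 \cdot 0 \left(-362\right) - 71143 = 0 - 71143 = -71143$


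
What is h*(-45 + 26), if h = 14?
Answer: -266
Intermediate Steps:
h*(-45 + 26) = 14*(-45 + 26) = 14*(-19) = -266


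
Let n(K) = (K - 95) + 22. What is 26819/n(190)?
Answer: 2063/9 ≈ 229.22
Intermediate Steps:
n(K) = -73 + K (n(K) = (-95 + K) + 22 = -73 + K)
26819/n(190) = 26819/(-73 + 190) = 26819/117 = 26819*(1/117) = 2063/9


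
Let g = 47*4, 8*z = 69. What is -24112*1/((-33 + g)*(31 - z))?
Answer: -192896/27745 ≈ -6.9525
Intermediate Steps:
z = 69/8 (z = (⅛)*69 = 69/8 ≈ 8.6250)
g = 188
-24112*1/((-33 + g)*(31 - z)) = -24112*1/((-33 + 188)*(31 - 1*69/8)) = -24112*1/(155*(31 - 69/8)) = -24112/((179/8)*155) = -24112/27745/8 = -24112*8/27745 = -192896/27745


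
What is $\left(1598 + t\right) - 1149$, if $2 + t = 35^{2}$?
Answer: $1672$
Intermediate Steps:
$t = 1223$ ($t = -2 + 35^{2} = -2 + 1225 = 1223$)
$\left(1598 + t\right) - 1149 = \left(1598 + 1223\right) - 1149 = 2821 - 1149 = 1672$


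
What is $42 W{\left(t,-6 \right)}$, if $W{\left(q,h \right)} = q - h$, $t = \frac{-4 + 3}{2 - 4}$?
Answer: $273$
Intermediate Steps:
$t = \frac{1}{2}$ ($t = - \frac{1}{-2} = \left(-1\right) \left(- \frac{1}{2}\right) = \frac{1}{2} \approx 0.5$)
$42 W{\left(t,-6 \right)} = 42 \left(\frac{1}{2} - -6\right) = 42 \left(\frac{1}{2} + 6\right) = 42 \cdot \frac{13}{2} = 273$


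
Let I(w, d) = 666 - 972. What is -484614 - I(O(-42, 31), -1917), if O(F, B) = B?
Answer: -484308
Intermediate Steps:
I(w, d) = -306
-484614 - I(O(-42, 31), -1917) = -484614 - 1*(-306) = -484614 + 306 = -484308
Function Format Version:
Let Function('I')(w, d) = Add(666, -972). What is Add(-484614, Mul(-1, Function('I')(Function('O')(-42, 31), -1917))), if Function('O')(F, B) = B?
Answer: -484308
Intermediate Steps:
Function('I')(w, d) = -306
Add(-484614, Mul(-1, Function('I')(Function('O')(-42, 31), -1917))) = Add(-484614, Mul(-1, -306)) = Add(-484614, 306) = -484308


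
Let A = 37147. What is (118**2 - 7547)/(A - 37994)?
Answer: -911/121 ≈ -7.5289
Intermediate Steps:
(118**2 - 7547)/(A - 37994) = (118**2 - 7547)/(37147 - 37994) = (13924 - 7547)/(-847) = 6377*(-1/847) = -911/121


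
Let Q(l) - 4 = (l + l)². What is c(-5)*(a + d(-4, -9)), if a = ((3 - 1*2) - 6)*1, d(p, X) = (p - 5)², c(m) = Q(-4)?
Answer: 5168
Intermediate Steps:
Q(l) = 4 + 4*l² (Q(l) = 4 + (l + l)² = 4 + (2*l)² = 4 + 4*l²)
c(m) = 68 (c(m) = 4 + 4*(-4)² = 4 + 4*16 = 4 + 64 = 68)
d(p, X) = (-5 + p)²
a = -5 (a = ((3 - 2) - 6)*1 = (1 - 6)*1 = -5*1 = -5)
c(-5)*(a + d(-4, -9)) = 68*(-5 + (-5 - 4)²) = 68*(-5 + (-9)²) = 68*(-5 + 81) = 68*76 = 5168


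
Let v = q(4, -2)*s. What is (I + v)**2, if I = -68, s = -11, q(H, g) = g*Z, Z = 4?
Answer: 400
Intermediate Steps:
q(H, g) = 4*g (q(H, g) = g*4 = 4*g)
v = 88 (v = (4*(-2))*(-11) = -8*(-11) = 88)
(I + v)**2 = (-68 + 88)**2 = 20**2 = 400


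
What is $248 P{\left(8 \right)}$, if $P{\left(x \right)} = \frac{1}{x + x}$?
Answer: $\frac{31}{2} \approx 15.5$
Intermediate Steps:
$P{\left(x \right)} = \frac{1}{2 x}$
$248 P{\left(8 \right)} = 248 \frac{1}{2 \cdot 8} = 248 \cdot \frac{1}{2} \cdot \frac{1}{8} = 248 \cdot \frac{1}{16} = \frac{31}{2}$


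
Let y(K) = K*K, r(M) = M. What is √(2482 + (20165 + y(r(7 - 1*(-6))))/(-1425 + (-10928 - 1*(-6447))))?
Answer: 7*√441092563/2953 ≈ 49.785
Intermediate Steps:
y(K) = K²
√(2482 + (20165 + y(r(7 - 1*(-6))))/(-1425 + (-10928 - 1*(-6447)))) = √(2482 + (20165 + (7 - 1*(-6))²)/(-1425 + (-10928 - 1*(-6447)))) = √(2482 + (20165 + (7 + 6)²)/(-1425 + (-10928 + 6447))) = √(2482 + (20165 + 13²)/(-1425 - 4481)) = √(2482 + (20165 + 169)/(-5906)) = √(2482 + 20334*(-1/5906)) = √(2482 - 10167/2953) = √(7319179/2953) = 7*√441092563/2953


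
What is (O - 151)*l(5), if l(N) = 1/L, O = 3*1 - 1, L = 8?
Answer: -149/8 ≈ -18.625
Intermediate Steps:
O = 2 (O = 3 - 1 = 2)
l(N) = ⅛ (l(N) = 1/8 = ⅛)
(O - 151)*l(5) = (2 - 151)*(⅛) = -149*⅛ = -149/8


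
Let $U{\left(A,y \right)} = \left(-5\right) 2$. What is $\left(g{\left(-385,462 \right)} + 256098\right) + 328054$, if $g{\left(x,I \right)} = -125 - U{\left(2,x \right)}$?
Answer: $584037$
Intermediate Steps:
$U{\left(A,y \right)} = -10$
$g{\left(x,I \right)} = -115$ ($g{\left(x,I \right)} = -125 - -10 = -125 + 10 = -115$)
$\left(g{\left(-385,462 \right)} + 256098\right) + 328054 = \left(-115 + 256098\right) + 328054 = 255983 + 328054 = 584037$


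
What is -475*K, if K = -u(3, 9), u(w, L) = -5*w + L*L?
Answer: 31350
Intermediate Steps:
u(w, L) = L² - 5*w (u(w, L) = -5*w + L² = L² - 5*w)
K = -66 (K = -(9² - 5*3) = -(81 - 15) = -1*66 = -66)
-475*K = -475*(-66) = 31350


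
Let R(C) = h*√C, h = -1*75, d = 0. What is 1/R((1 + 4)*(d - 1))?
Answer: I*√5/375 ≈ 0.0059628*I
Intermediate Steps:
h = -75
R(C) = -75*√C
1/R((1 + 4)*(d - 1)) = 1/(-75*√(0 - 1)*√(1 + 4)) = 1/(-75*I*√5) = I*√5/375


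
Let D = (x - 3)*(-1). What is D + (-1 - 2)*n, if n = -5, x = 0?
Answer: 18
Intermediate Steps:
D = 3 (D = (0 - 3)*(-1) = -3*(-1) = 3)
D + (-1 - 2)*n = 3 + (-1 - 2)*(-5) = 3 - 3*(-5) = 3 + 15 = 18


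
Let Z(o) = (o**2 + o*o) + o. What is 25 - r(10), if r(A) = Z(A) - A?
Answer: -175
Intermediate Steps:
Z(o) = o + 2*o**2 (Z(o) = (o**2 + o**2) + o = 2*o**2 + o = o + 2*o**2)
r(A) = -A + A*(1 + 2*A) (r(A) = A*(1 + 2*A) - A = -A + A*(1 + 2*A))
25 - r(10) = 25 - 2*10**2 = 25 - 2*100 = 25 - 1*200 = 25 - 200 = -175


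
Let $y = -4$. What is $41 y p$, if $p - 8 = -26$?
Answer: $2952$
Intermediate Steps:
$p = -18$ ($p = 8 - 26 = -18$)
$41 y p = 41 \left(-4\right) \left(-18\right) = \left(-164\right) \left(-18\right) = 2952$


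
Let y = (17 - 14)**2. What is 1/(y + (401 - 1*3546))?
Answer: -1/3136 ≈ -0.00031888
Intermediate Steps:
y = 9 (y = 3**2 = 9)
1/(y + (401 - 1*3546)) = 1/(9 + (401 - 1*3546)) = 1/(9 + (401 - 3546)) = 1/(9 - 3145) = 1/(-3136) = -1/3136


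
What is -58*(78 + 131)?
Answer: -12122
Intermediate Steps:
-58*(78 + 131) = -58*209 = -12122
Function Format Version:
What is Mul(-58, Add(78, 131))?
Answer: -12122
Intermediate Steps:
Mul(-58, Add(78, 131)) = Mul(-58, 209) = -12122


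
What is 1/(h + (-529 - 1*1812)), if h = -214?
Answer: -1/2555 ≈ -0.00039139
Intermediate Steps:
1/(h + (-529 - 1*1812)) = 1/(-214 + (-529 - 1*1812)) = 1/(-214 + (-529 - 1812)) = 1/(-214 - 2341) = 1/(-2555) = -1/2555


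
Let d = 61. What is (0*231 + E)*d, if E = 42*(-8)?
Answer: -20496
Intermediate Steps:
E = -336
(0*231 + E)*d = (0*231 - 336)*61 = (0 - 336)*61 = -336*61 = -20496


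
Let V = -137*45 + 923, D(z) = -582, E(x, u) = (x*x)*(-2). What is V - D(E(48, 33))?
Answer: -4660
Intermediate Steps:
E(x, u) = -2*x² (E(x, u) = x²*(-2) = -2*x²)
V = -5242 (V = -6165 + 923 = -5242)
V - D(E(48, 33)) = -5242 - 1*(-582) = -5242 + 582 = -4660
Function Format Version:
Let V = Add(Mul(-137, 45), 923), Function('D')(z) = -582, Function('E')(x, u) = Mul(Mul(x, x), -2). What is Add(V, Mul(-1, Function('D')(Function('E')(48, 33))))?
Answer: -4660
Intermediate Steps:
Function('E')(x, u) = Mul(-2, Pow(x, 2)) (Function('E')(x, u) = Mul(Pow(x, 2), -2) = Mul(-2, Pow(x, 2)))
V = -5242 (V = Add(-6165, 923) = -5242)
Add(V, Mul(-1, Function('D')(Function('E')(48, 33)))) = Add(-5242, Mul(-1, -582)) = Add(-5242, 582) = -4660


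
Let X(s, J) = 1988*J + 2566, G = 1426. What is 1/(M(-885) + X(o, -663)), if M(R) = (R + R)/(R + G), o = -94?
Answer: -541/711675368 ≈ -7.6018e-7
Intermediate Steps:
X(s, J) = 2566 + 1988*J
M(R) = 2*R/(1426 + R) (M(R) = (R + R)/(R + 1426) = (2*R)/(1426 + R) = 2*R/(1426 + R))
1/(M(-885) + X(o, -663)) = 1/(2*(-885)/(1426 - 885) + (2566 + 1988*(-663))) = 1/(2*(-885)/541 + (2566 - 1318044)) = 1/(2*(-885)*(1/541) - 1315478) = 1/(-1770/541 - 1315478) = 1/(-711675368/541) = -541/711675368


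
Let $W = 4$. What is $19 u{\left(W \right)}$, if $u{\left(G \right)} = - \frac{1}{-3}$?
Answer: $\frac{19}{3} \approx 6.3333$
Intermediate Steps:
$u{\left(G \right)} = \frac{1}{3}$ ($u{\left(G \right)} = \left(-1\right) \left(- \frac{1}{3}\right) = \frac{1}{3}$)
$19 u{\left(W \right)} = 19 \cdot \frac{1}{3} = \frac{19}{3}$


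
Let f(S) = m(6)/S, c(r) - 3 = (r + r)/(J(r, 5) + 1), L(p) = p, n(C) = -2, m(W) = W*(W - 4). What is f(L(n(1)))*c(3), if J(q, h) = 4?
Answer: -126/5 ≈ -25.200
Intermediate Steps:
m(W) = W*(-4 + W)
c(r) = 3 + 2*r/5 (c(r) = 3 + (r + r)/(4 + 1) = 3 + (2*r)/5 = 3 + (2*r)*(⅕) = 3 + 2*r/5)
f(S) = 12/S (f(S) = (6*(-4 + 6))/S = (6*2)/S = 12/S)
f(L(n(1)))*c(3) = (12/(-2))*(3 + (⅖)*3) = (12*(-½))*(3 + 6/5) = -6*21/5 = -126/5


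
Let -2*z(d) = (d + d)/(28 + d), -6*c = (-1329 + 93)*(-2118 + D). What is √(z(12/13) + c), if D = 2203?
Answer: √154718078/94 ≈ 132.33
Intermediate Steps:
c = 17510 (c = -(-1329 + 93)*(-2118 + 2203)/6 = -(-206)*85 = -⅙*(-105060) = 17510)
z(d) = -d/(28 + d) (z(d) = -(d + d)/(2*(28 + d)) = -2*d/(2*(28 + d)) = -d/(28 + d))
√(z(12/13) + c) = √(-12/13/(28 + 12/13) + 17510) = √(-12*(1/13)/(28 + 12*(1/13)) + 17510) = √(-1*12/13/(28 + 12/13) + 17510) = √(-1*12/13/376/13 + 17510) = √(-1*12/13*13/376 + 17510) = √(-3/94 + 17510) = √(1645937/94) = √154718078/94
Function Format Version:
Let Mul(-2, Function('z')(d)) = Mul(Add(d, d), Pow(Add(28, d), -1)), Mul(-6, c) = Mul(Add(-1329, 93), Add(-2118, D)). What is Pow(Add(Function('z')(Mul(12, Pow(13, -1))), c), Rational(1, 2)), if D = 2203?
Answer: Mul(Rational(1, 94), Pow(154718078, Rational(1, 2))) ≈ 132.33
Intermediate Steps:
c = 17510 (c = Mul(Rational(-1, 6), Mul(Add(-1329, 93), Add(-2118, 2203))) = Mul(Rational(-1, 6), Mul(-1236, 85)) = Mul(Rational(-1, 6), -105060) = 17510)
Function('z')(d) = Mul(-1, d, Pow(Add(28, d), -1)) (Function('z')(d) = Mul(Rational(-1, 2), Mul(Add(d, d), Pow(Add(28, d), -1))) = Mul(Rational(-1, 2), Mul(Mul(2, d), Pow(Add(28, d), -1))) = Mul(Rational(-1, 2), Mul(2, d, Pow(Add(28, d), -1))) = Mul(-1, d, Pow(Add(28, d), -1)))
Pow(Add(Function('z')(Mul(12, Pow(13, -1))), c), Rational(1, 2)) = Pow(Add(Mul(-1, Mul(12, Pow(13, -1)), Pow(Add(28, Mul(12, Pow(13, -1))), -1)), 17510), Rational(1, 2)) = Pow(Add(Mul(-1, Mul(12, Rational(1, 13)), Pow(Add(28, Mul(12, Rational(1, 13))), -1)), 17510), Rational(1, 2)) = Pow(Add(Mul(-1, Rational(12, 13), Pow(Add(28, Rational(12, 13)), -1)), 17510), Rational(1, 2)) = Pow(Add(Mul(-1, Rational(12, 13), Pow(Rational(376, 13), -1)), 17510), Rational(1, 2)) = Pow(Add(Mul(-1, Rational(12, 13), Rational(13, 376)), 17510), Rational(1, 2)) = Pow(Add(Rational(-3, 94), 17510), Rational(1, 2)) = Pow(Rational(1645937, 94), Rational(1, 2)) = Mul(Rational(1, 94), Pow(154718078, Rational(1, 2)))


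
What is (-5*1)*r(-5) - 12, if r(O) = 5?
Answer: -37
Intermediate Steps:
(-5*1)*r(-5) - 12 = -5*1*5 - 12 = -5*5 - 12 = -25 - 12 = -37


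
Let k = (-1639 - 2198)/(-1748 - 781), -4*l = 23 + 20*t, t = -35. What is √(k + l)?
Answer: √485422161/1686 ≈ 13.068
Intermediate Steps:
l = 677/4 (l = -(23 + 20*(-35))/4 = -(23 - 700)/4 = -¼*(-677) = 677/4 ≈ 169.25)
k = 1279/843 (k = -3837/(-2529) = -3837*(-1/2529) = 1279/843 ≈ 1.5172)
√(k + l) = √(1279/843 + 677/4) = √(575827/3372) = √485422161/1686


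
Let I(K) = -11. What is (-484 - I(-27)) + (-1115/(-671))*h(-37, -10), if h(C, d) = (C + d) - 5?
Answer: -375363/671 ≈ -559.41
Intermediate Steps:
h(C, d) = -5 + C + d
(-484 - I(-27)) + (-1115/(-671))*h(-37, -10) = (-484 - 1*(-11)) + (-1115/(-671))*(-5 - 37 - 10) = (-484 + 11) - 1115*(-1/671)*(-52) = -473 + (1115/671)*(-52) = -473 - 57980/671 = -375363/671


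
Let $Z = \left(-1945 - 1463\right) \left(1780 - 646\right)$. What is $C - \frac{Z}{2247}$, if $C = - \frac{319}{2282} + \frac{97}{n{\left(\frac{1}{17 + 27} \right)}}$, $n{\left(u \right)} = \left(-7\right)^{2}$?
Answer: $\frac{2942871791}{1709218} \approx 1721.8$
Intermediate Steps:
$n{\left(u \right)} = 49$
$Z = -3864672$ ($Z = \left(-3408\right) 1134 = -3864672$)
$C = \frac{29389}{15974}$ ($C = - \frac{319}{2282} + \frac{97}{49} = \frac{29389}{15974} \approx 1.8398$)
$C - \frac{Z}{2247} = \frac{29389}{15974} - - \frac{3864672}{2247} = \frac{29389}{15974} - \left(-3864672\right) \frac{1}{2247} = \frac{29389}{15974} - - \frac{184032}{107} = \frac{29389}{15974} + \frac{184032}{107} = \frac{2942871791}{1709218}$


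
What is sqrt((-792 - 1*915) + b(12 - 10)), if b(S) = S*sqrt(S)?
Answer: sqrt(-1707 + 2*sqrt(2)) ≈ 41.282*I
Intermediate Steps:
b(S) = S**(3/2)
sqrt((-792 - 1*915) + b(12 - 10)) = sqrt((-792 - 1*915) + (12 - 10)**(3/2)) = sqrt((-792 - 915) + 2**(3/2)) = sqrt(-1707 + 2*sqrt(2))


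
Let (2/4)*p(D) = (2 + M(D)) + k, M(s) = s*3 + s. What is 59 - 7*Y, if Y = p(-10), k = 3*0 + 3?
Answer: 549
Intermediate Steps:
k = 3 (k = 0 + 3 = 3)
M(s) = 4*s (M(s) = 3*s + s = 4*s)
p(D) = 10 + 8*D (p(D) = 2*((2 + 4*D) + 3) = 2*(5 + 4*D) = 10 + 8*D)
Y = -70 (Y = 10 + 8*(-10) = 10 - 80 = -70)
59 - 7*Y = 59 - 7*(-70) = 59 + 490 = 549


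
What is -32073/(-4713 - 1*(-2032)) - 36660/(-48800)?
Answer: 83172393/6541640 ≈ 12.714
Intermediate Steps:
-32073/(-4713 - 1*(-2032)) - 36660/(-48800) = -32073/(-4713 + 2032) - 36660*(-1/48800) = -32073/(-2681) + 1833/2440 = -32073*(-1/2681) + 1833/2440 = 32073/2681 + 1833/2440 = 83172393/6541640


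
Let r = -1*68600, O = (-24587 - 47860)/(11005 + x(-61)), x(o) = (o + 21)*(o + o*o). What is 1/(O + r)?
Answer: -135395/9288024553 ≈ -1.4577e-5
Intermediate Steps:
x(o) = (21 + o)*(o + o²)
O = 72447/135395 (O = (-24587 - 47860)/(11005 - 61*(21 + (-61)² + 22*(-61))) = -72447/(11005 - 61*(21 + 3721 - 1342)) = -72447/(11005 - 61*2400) = -72447/(11005 - 146400) = -72447/(-135395) = -72447*(-1/135395) = 72447/135395 ≈ 0.53508)
r = -68600
1/(O + r) = 1/(72447/135395 - 68600) = 1/(-9288024553/135395) = -135395/9288024553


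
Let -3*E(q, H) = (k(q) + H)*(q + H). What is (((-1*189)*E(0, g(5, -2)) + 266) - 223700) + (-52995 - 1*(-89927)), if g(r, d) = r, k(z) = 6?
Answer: -183037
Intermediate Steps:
E(q, H) = -(6 + H)*(H + q)/3 (E(q, H) = -(6 + H)*(q + H)/3 = -(6 + H)*(H + q)/3)
(((-1*189)*E(0, g(5, -2)) + 266) - 223700) + (-52995 - 1*(-89927)) = (((-1*189)*(-2*5 - 2*0 - ⅓*5² - ⅓*5*0) + 266) - 223700) + (-52995 - 1*(-89927)) = ((-189*(-10 + 0 - ⅓*25 + 0) + 266) - 223700) + (-52995 + 89927) = ((-189*(-10 + 0 - 25/3 + 0) + 266) - 223700) + 36932 = ((-189*(-55/3) + 266) - 223700) + 36932 = ((3465 + 266) - 223700) + 36932 = (3731 - 223700) + 36932 = -219969 + 36932 = -183037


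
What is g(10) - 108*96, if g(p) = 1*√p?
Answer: -10368 + √10 ≈ -10365.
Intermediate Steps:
g(p) = √p
g(10) - 108*96 = √10 - 108*96 = √10 - 10368 = -10368 + √10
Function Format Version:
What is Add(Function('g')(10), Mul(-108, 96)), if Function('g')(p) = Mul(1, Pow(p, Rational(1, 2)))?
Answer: Add(-10368, Pow(10, Rational(1, 2))) ≈ -10365.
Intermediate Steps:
Function('g')(p) = Pow(p, Rational(1, 2))
Add(Function('g')(10), Mul(-108, 96)) = Add(Pow(10, Rational(1, 2)), Mul(-108, 96)) = Add(Pow(10, Rational(1, 2)), -10368) = Add(-10368, Pow(10, Rational(1, 2)))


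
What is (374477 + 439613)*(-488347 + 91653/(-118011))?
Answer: -15638780015144100/39337 ≈ -3.9756e+11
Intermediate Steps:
(374477 + 439613)*(-488347 + 91653/(-118011)) = 814090*(-488347 + 91653*(-1/118011)) = 814090*(-488347 - 30551/39337) = 814090*(-19210136490/39337) = -15638780015144100/39337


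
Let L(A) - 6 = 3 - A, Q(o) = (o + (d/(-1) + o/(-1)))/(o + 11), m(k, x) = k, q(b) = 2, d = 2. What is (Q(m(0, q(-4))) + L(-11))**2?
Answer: 47524/121 ≈ 392.76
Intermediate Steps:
Q(o) = -2/(11 + o) (Q(o) = (o + (2/(-1) + o/(-1)))/(o + 11) = (o + (2*(-1) + o*(-1)))/(11 + o) = (o + (-2 - o))/(11 + o) = -2/(11 + o))
L(A) = 9 - A (L(A) = 6 + (3 - A) = 9 - A)
(Q(m(0, q(-4))) + L(-11))**2 = (-2/(11 + 0) + (9 - 1*(-11)))**2 = (-2/11 + (9 + 11))**2 = (-2*1/11 + 20)**2 = (-2/11 + 20)**2 = (218/11)**2 = 47524/121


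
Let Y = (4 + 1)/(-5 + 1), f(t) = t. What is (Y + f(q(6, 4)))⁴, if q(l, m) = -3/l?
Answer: 2401/256 ≈ 9.3789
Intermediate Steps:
Y = -5/4 (Y = 5/(-4) = 5*(-¼) = -5/4 ≈ -1.2500)
(Y + f(q(6, 4)))⁴ = (-5/4 - 3/6)⁴ = (-5/4 - 3*⅙)⁴ = (-5/4 - ½)⁴ = (-7/4)⁴ = 2401/256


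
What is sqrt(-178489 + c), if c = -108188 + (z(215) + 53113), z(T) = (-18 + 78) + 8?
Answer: 6*I*sqrt(6486) ≈ 483.21*I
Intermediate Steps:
z(T) = 68 (z(T) = 60 + 8 = 68)
c = -55007 (c = -108188 + (68 + 53113) = -108188 + 53181 = -55007)
sqrt(-178489 + c) = sqrt(-178489 - 55007) = sqrt(-233496) = 6*I*sqrt(6486)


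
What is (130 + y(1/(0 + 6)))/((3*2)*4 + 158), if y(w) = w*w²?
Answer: 28081/39312 ≈ 0.71431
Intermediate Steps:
y(w) = w³
(130 + y(1/(0 + 6)))/((3*2)*4 + 158) = (130 + (1/(0 + 6))³)/((3*2)*4 + 158) = (130 + (1/6)³)/(6*4 + 158) = (130 + (⅙)³)/(24 + 158) = (130 + 1/216)/182 = (28081/216)*(1/182) = 28081/39312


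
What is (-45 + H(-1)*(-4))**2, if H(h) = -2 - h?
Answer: 1681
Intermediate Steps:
(-45 + H(-1)*(-4))**2 = (-45 + (-2 - 1*(-1))*(-4))**2 = (-45 + (-2 + 1)*(-4))**2 = (-45 - 1*(-4))**2 = (-45 + 4)**2 = (-41)**2 = 1681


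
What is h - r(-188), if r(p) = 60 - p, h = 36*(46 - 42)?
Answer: -104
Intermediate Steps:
h = 144 (h = 36*4 = 144)
h - r(-188) = 144 - (60 - 1*(-188)) = 144 - (60 + 188) = 144 - 1*248 = 144 - 248 = -104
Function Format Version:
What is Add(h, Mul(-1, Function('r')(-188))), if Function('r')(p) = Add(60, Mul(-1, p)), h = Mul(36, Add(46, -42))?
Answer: -104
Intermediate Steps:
h = 144 (h = Mul(36, 4) = 144)
Add(h, Mul(-1, Function('r')(-188))) = Add(144, Mul(-1, Add(60, Mul(-1, -188)))) = Add(144, Mul(-1, Add(60, 188))) = Add(144, Mul(-1, 248)) = Add(144, -248) = -104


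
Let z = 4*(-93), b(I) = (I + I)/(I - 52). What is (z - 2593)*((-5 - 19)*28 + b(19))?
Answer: 65864510/33 ≈ 1.9959e+6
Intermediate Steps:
b(I) = 2*I/(-52 + I) (b(I) = (2*I)/(-52 + I) = 2*I/(-52 + I))
z = -372
(z - 2593)*((-5 - 19)*28 + b(19)) = (-372 - 2593)*((-5 - 19)*28 + 2*19/(-52 + 19)) = -2965*(-24*28 + 2*19/(-33)) = -2965*(-672 + 2*19*(-1/33)) = -2965*(-672 - 38/33) = -2965*(-22214/33) = 65864510/33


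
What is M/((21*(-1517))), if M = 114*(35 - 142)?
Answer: 4066/10619 ≈ 0.38290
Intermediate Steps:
M = -12198 (M = 114*(-107) = -12198)
M/((21*(-1517))) = -12198/(21*(-1517)) = -12198/(-31857) = -12198*(-1/31857) = 4066/10619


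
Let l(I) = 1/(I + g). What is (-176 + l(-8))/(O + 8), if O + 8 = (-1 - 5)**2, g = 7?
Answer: -59/12 ≈ -4.9167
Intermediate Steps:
O = 28 (O = -8 + (-1 - 5)**2 = -8 + (-6)**2 = -8 + 36 = 28)
l(I) = 1/(7 + I) (l(I) = 1/(I + 7) = 1/(7 + I))
(-176 + l(-8))/(O + 8) = (-176 + 1/(7 - 8))/(28 + 8) = (-176 + 1/(-1))/36 = (-176 - 1)*(1/36) = -177*1/36 = -59/12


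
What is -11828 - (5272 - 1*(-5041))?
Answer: -22141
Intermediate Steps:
-11828 - (5272 - 1*(-5041)) = -11828 - (5272 + 5041) = -11828 - 1*10313 = -11828 - 10313 = -22141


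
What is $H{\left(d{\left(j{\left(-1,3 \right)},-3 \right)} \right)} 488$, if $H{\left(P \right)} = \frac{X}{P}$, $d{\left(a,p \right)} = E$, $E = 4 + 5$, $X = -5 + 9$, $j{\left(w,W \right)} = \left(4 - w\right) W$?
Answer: $\frac{1952}{9} \approx 216.89$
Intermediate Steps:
$j{\left(w,W \right)} = W \left(4 - w\right)$
$X = 4$
$E = 9$
$d{\left(a,p \right)} = 9$
$H{\left(P \right)} = \frac{4}{P}$
$H{\left(d{\left(j{\left(-1,3 \right)},-3 \right)} \right)} 488 = \frac{4}{9} \cdot 488 = \frac{1952}{9}$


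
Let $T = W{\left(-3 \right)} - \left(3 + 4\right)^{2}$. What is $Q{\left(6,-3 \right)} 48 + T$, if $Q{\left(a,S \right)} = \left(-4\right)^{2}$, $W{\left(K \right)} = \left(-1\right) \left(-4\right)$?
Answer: $723$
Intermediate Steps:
$W{\left(K \right)} = 4$
$Q{\left(a,S \right)} = 16$
$T = -45$ ($T = 4 - \left(3 + 4\right)^{2} = 4 - 7^{2} = 4 - 49 = -45$)
$Q{\left(6,-3 \right)} 48 + T = 16 \cdot 48 - 45 = 768 - 45 = 723$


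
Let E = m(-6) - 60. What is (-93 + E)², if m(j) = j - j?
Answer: 23409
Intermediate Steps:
m(j) = 0
E = -60 (E = 0 - 60 = -60)
(-93 + E)² = (-93 - 60)² = (-153)² = 23409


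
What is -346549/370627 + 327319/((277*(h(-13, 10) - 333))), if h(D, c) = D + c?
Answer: -153567267541/34494996144 ≈ -4.4519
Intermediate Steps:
-346549/370627 + 327319/((277*(h(-13, 10) - 333))) = -346549/370627 + 327319/((277*((-13 + 10) - 333))) = -346549*1/370627 + 327319/((277*(-3 - 333))) = -346549/370627 + 327319/((277*(-336))) = -346549/370627 + 327319/(-93072) = -346549/370627 + 327319*(-1/93072) = -346549/370627 - 327319/93072 = -153567267541/34494996144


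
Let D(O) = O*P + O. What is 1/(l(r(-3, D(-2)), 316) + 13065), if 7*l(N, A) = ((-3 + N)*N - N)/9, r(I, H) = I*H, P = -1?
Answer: 1/13065 ≈ 7.6540e-5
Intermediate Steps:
D(O) = 0 (D(O) = O*(-1) + O = -O + O = 0)
r(I, H) = H*I
l(N, A) = -N/63 + N*(-3 + N)/63 (l(N, A) = (((-3 + N)*N - N)/9)/7 = ((N*(-3 + N) - N)*(⅑))/7 = ((-N + N*(-3 + N))*(⅑))/7 = (-N/9 + N*(-3 + N)/9)/7 = -N/63 + N*(-3 + N)/63)
1/(l(r(-3, D(-2)), 316) + 13065) = 1/((0*(-3))*(-4 + 0*(-3))/63 + 13065) = 1/((1/63)*0*(-4 + 0) + 13065) = 1/((1/63)*0*(-4) + 13065) = 1/(0 + 13065) = 1/13065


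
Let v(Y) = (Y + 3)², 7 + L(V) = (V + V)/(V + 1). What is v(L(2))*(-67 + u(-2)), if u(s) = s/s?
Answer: -1408/3 ≈ -469.33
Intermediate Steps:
u(s) = 1
L(V) = -7 + 2*V/(1 + V) (L(V) = -7 + (V + V)/(V + 1) = -7 + (2*V)/(1 + V) = -7 + 2*V/(1 + V))
v(Y) = (3 + Y)²
v(L(2))*(-67 + u(-2)) = (3 + (-7 - 5*2)/(1 + 2))²*(-67 + 1) = (3 + (-7 - 10)/3)²*(-66) = (3 + (⅓)*(-17))²*(-66) = (3 - 17/3)²*(-66) = (-8/3)²*(-66) = (64/9)*(-66) = -1408/3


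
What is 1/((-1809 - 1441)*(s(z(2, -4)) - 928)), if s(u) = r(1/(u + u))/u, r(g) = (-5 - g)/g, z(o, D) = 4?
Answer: 2/6098625 ≈ 3.2794e-7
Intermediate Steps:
r(g) = (-5 - g)/g
s(u) = -10 - 1/u (s(u) = ((-5 - 1/(u + u))/(1/(u + u)))/u = ((-5 - 1/(2*u))/(1/(2*u)))/u = ((-5 - 1/(2*u))/((1/(2*u))))/u = ((2*u)*(-5 - 1/(2*u)))/u = (2*u*(-5 - 1/(2*u)))/u = -10 - 1/u)
1/((-1809 - 1441)*(s(z(2, -4)) - 928)) = 1/((-1809 - 1441)*((-10 - 1/4) - 928)) = 1/(-3250*((-10 - 1*¼) - 928)) = 1/(-3250*((-10 - ¼) - 928)) = 1/(-3250*(-41/4 - 928)) = 1/(-3250*(-3753/4)) = 1/(6098625/2) = 2/6098625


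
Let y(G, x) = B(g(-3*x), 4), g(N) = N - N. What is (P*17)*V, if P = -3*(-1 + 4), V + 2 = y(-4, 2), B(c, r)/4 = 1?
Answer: -306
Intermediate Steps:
g(N) = 0
B(c, r) = 4 (B(c, r) = 4*1 = 4)
y(G, x) = 4
V = 2 (V = -2 + 4 = 2)
P = -9 (P = -3*3 = -9)
(P*17)*V = -9*17*2 = -153*2 = -306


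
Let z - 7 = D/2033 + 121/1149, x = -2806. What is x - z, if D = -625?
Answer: -6570462389/2335917 ≈ -2812.8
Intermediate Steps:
z = 15879287/2335917 (z = 7 + (-625/2033 + 121/1149) = 7 - 472132/2335917 = 15879287/2335917 ≈ 6.7979)
x - z = -2806 - 1*15879287/2335917 = -2806 - 15879287/2335917 = -6570462389/2335917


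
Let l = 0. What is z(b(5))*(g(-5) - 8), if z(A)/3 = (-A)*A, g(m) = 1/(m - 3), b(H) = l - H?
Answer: 4875/8 ≈ 609.38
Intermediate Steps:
b(H) = -H (b(H) = 0 - H = -H)
g(m) = 1/(-3 + m)
z(A) = -3*A**2 (z(A) = 3*((-A)*A) = 3*(-A**2) = -3*A**2)
z(b(5))*(g(-5) - 8) = (-3*(-1*5)**2)*(1/(-3 - 5) - 8) = (-3*(-5)**2)*(1/(-8) - 8) = (-3*25)*(-1/8 - 8) = -75*(-65/8) = 4875/8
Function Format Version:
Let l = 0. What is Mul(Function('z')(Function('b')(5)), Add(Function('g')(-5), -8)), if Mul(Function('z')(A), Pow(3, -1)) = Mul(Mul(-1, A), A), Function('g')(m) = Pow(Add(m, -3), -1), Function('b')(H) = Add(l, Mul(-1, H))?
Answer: Rational(4875, 8) ≈ 609.38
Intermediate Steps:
Function('b')(H) = Mul(-1, H) (Function('b')(H) = Add(0, Mul(-1, H)) = Mul(-1, H))
Function('g')(m) = Pow(Add(-3, m), -1)
Function('z')(A) = Mul(-3, Pow(A, 2)) (Function('z')(A) = Mul(3, Mul(Mul(-1, A), A)) = Mul(3, Mul(-1, Pow(A, 2))) = Mul(-3, Pow(A, 2)))
Mul(Function('z')(Function('b')(5)), Add(Function('g')(-5), -8)) = Mul(Mul(-3, Pow(Mul(-1, 5), 2)), Add(Pow(Add(-3, -5), -1), -8)) = Mul(Mul(-3, Pow(-5, 2)), Add(Pow(-8, -1), -8)) = Mul(Mul(-3, 25), Add(Rational(-1, 8), -8)) = Mul(-75, Rational(-65, 8)) = Rational(4875, 8)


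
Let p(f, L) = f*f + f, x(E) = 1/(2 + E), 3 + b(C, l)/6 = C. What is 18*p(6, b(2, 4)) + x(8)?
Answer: 7561/10 ≈ 756.10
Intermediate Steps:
b(C, l) = -18 + 6*C
p(f, L) = f + f² (p(f, L) = f² + f = f + f²)
18*p(6, b(2, 4)) + x(8) = 18*(6*(1 + 6)) + 1/(2 + 8) = 18*(6*7) + 1/10 = 18*42 + ⅒ = 756 + ⅒ = 7561/10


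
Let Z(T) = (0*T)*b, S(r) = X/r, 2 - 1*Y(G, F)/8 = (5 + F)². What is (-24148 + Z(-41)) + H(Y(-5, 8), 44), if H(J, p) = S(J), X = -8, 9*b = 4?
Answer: -4032715/167 ≈ -24148.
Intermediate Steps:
b = 4/9 (b = (⅑)*4 = 4/9 ≈ 0.44444)
Y(G, F) = 16 - 8*(5 + F)²
S(r) = -8/r
H(J, p) = -8/J
Z(T) = 0 (Z(T) = (0*T)*(4/9) = 0*(4/9) = 0)
(-24148 + Z(-41)) + H(Y(-5, 8), 44) = (-24148 + 0) - 8/(16 - 8*(5 + 8)²) = -24148 - 8/(16 - 8*13²) = -24148 - 8/(16 - 8*169) = -24148 - 8/(16 - 1352) = -24148 - 8/(-1336) = -24148 - 8*(-1/1336) = -24148 + 1/167 = -4032715/167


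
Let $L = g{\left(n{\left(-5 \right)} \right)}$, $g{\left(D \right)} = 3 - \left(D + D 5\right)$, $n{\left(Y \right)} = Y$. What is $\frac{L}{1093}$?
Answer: $\frac{33}{1093} \approx 0.030192$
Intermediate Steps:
$g{\left(D \right)} = 3 - 6 D$ ($g{\left(D \right)} = 3 - \left(D + 5 D\right) = 3 - 6 D$)
$L = 33$ ($L = 3 - -30 = 3 + 30 = 33$)
$\frac{L}{1093} = \frac{33}{1093}$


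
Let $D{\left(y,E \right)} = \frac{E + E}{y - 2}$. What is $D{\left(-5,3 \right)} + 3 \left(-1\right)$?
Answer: $- \frac{27}{7} \approx -3.8571$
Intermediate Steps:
$D{\left(y,E \right)} = \frac{2 E}{-2 + y}$
$D{\left(-5,3 \right)} + 3 \left(-1\right) = 2 \cdot 3 \frac{1}{-2 - 5} + 3 \left(-1\right) = 2 \cdot 3 \frac{1}{-7} - 3 = 2 \cdot 3 \left(- \frac{1}{7}\right) - 3 = - \frac{6}{7} - 3 = - \frac{27}{7}$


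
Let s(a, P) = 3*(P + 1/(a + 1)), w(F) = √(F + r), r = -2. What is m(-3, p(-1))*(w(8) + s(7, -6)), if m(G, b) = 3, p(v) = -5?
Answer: -423/8 + 3*√6 ≈ -45.527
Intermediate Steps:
w(F) = √(-2 + F) (w(F) = √(F - 2) = √(-2 + F))
s(a, P) = 3*P + 3/(1 + a) (s(a, P) = 3*(P + 1/(1 + a)) = 3*P + 3/(1 + a))
m(-3, p(-1))*(w(8) + s(7, -6)) = 3*(√(-2 + 8) + 3*(1 - 6 - 6*7)/(1 + 7)) = 3*(√6 + 3*(1 - 6 - 42)/8) = 3*(√6 + 3*(⅛)*(-47)) = 3*(√6 - 141/8) = 3*(-141/8 + √6) = -423/8 + 3*√6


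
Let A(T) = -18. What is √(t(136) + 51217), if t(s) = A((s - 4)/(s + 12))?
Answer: √51199 ≈ 226.27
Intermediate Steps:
t(s) = -18
√(t(136) + 51217) = √(-18 + 51217) = √51199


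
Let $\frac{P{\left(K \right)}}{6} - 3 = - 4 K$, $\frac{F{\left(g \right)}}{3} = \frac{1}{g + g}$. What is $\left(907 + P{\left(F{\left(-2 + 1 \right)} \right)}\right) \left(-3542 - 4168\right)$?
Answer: $-7409310$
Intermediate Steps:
$F{\left(g \right)} = \frac{3}{2 g}$ ($F{\left(g \right)} = \frac{3}{g + g} = \frac{3}{2 g}$)
$P{\left(K \right)} = 18 - 24 K$ ($P{\left(K \right)} = 18 + 6 \left(- 4 K\right) = 18 - 24 K$)
$\left(907 + P{\left(F{\left(-2 + 1 \right)} \right)}\right) \left(-3542 - 4168\right) = \left(907 - \left(-18 + 24 \frac{3}{2 \left(-2 + 1\right)}\right)\right) \left(-3542 - 4168\right) = \left(907 - \left(-18 + 24 \frac{3}{2 \left(-1\right)}\right)\right) \left(-7710\right) = \left(907 - \left(-18 + 24 \cdot \frac{3}{2} \left(-1\right)\right)\right) \left(-7710\right) = \left(907 + \left(18 - -36\right)\right) \left(-7710\right) = \left(907 + \left(18 + 36\right)\right) \left(-7710\right) = \left(907 + 54\right) \left(-7710\right) = 961 \left(-7710\right) = -7409310$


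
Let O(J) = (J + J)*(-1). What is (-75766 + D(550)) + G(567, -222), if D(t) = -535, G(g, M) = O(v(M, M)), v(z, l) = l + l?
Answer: -75413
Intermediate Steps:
v(z, l) = 2*l
O(J) = -2*J (O(J) = (2*J)*(-1) = -2*J)
G(g, M) = -4*M
(-75766 + D(550)) + G(567, -222) = (-75766 - 535) - 4*(-222) = -76301 + 888 = -75413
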